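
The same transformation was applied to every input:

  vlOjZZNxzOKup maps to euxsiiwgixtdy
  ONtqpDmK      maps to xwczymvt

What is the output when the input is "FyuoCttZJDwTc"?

The transformation: shift every letter 9 places forward in the alphabet (wrapping around), then convert every letter to lowercase.
Starting from "FyuoCttZJDwTc": after the first operation, "OhdxLccISMfCl"; after the second, "ohdxlccismfcl".

ohdxlccismfcl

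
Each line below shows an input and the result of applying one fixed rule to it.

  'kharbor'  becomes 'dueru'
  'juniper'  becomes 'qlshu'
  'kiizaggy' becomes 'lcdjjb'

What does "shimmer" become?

lpphu

The rule is to delete the first 2 characters, then shift every letter 3 places forward in the alphabet (wrapping around).
Working it through for "shimmer": intermediate "immer", final "lpphu".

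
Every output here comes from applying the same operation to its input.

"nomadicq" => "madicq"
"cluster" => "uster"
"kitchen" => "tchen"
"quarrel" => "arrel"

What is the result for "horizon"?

rizon

In each case the input is transformed by: delete the first 2 characters.
Applying that to "horizon" gives "rizon".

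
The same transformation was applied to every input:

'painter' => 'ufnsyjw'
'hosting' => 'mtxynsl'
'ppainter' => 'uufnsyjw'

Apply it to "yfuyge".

The rule is to shift every letter 5 places forward in the alphabet (wrapping around).
So "yfuyge" becomes "dkzdlj".

dkzdlj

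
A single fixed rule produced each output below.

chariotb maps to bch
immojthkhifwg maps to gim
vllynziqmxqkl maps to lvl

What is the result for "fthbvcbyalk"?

kft

Each output is the input with this applied: move the first 2 characters to the end (rotate left by 2), then keep only the last 3 characters.
Working it through for "fthbvcbyalk": intermediate "hbvcbyalkft", final "kft".
(Check on "chariotb": → "ariotbch" → "bch" ✓)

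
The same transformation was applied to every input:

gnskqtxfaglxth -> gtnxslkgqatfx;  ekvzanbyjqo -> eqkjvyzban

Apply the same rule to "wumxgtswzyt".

In each case the input is transformed by: delete the last character, then take characters alternately from the front and the back (1st, last, 2nd, 2nd-last, ...).
"wumxgtswzyt" → "wyuzmwxsgt".

wyuzmwxsgt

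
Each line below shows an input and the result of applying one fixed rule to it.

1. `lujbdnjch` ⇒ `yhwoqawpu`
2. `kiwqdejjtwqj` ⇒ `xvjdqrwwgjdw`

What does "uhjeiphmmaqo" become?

What's happening: shift every letter 13 places forward in the alphabet (wrapping around) — i.e. ROT13.
Applying that to "uhjeiphmmaqo" gives "huwrvcuzzndb".

huwrvcuzzndb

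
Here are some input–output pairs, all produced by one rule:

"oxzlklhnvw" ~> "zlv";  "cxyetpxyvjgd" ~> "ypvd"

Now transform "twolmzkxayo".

oza

The transformation: keep one character in every 3, starting at position 3 (positions 3rd, 6th, 9th, ...).
"twolmzkxayo" → "oza".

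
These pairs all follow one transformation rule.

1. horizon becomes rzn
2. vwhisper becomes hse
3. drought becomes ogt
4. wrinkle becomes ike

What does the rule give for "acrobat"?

Looking at the pairs, the operation is to keep every other character starting from the first (positions 1st, 3rd, 5th, ...), then delete the first character.
Applying both steps to "acrobat": "arbt", then "rbt".
(Check on "drought": → "dogt" → "ogt" ✓)

rbt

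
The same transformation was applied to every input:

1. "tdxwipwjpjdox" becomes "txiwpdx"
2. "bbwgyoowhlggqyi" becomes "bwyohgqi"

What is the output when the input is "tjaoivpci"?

The pattern: keep every other character starting from the first (positions 1st, 3rd, 5th, ...).
"tjaoivpci" → "taipi".

taipi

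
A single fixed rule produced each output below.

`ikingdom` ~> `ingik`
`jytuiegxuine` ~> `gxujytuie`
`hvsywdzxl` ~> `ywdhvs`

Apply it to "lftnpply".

In each case the input is transformed by: delete the last 3 characters, then move the last 3 characters to the front (rotate right by 3).
On "lftnpply": the first step gives "lftnp", and the second then gives "tnplf".

tnplf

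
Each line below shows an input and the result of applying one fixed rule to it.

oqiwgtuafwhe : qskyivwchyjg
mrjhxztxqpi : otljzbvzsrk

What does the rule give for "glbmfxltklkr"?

Rule — shift every letter 2 places forward in the alphabet (wrapping around).
"glbmfxltklkr" → "indohznvmnmt".

indohznvmnmt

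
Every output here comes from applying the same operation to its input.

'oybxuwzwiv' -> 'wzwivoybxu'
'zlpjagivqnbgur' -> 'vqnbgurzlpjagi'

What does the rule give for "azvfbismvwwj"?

The pattern: swap the front and back halves of the string.
So "azvfbismvwwj" becomes "smvwwjazvfbi".

smvwwjazvfbi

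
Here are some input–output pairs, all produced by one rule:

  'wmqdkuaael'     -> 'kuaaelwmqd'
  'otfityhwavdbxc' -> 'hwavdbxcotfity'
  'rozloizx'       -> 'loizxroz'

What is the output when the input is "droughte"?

Rule — move the last character to the front, then swap the front and back halves of the string.
"droughte" → "ughtedro".

ughtedro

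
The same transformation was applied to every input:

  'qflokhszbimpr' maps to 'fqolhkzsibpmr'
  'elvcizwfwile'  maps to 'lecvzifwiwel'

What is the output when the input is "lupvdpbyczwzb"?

ulvppdybzczwb

The transformation: swap each adjacent pair of characters (1↔2, 3↔4, ...).
Applying that to "lupvdpbyczwzb" gives "ulvppdybzczwb".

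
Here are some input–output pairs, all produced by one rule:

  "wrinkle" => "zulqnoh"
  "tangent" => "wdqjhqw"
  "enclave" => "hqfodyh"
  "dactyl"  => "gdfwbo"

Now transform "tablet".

What's happening: shift every letter 3 places forward in the alphabet (wrapping around).
On "tablet" that produces "wdeohw".

wdeohw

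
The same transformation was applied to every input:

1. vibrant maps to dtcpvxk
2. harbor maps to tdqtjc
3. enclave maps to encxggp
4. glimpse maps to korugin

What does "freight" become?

The pattern: shift every letter 2 places forward in the alphabet (wrapping around), then move the first 2 characters to the end (rotate left by 2).
Applying that to "freight" gives "gkijvht".
(Check on "enclave": → "gpencxg" → "encxggp" ✓)

gkijvht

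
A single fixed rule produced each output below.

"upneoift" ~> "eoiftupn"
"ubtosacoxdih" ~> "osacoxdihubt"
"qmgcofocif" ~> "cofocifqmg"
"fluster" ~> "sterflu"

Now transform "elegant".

gantele

The rule is to move the first 3 characters to the end (rotate left by 3).
On "elegant" that produces "gantele".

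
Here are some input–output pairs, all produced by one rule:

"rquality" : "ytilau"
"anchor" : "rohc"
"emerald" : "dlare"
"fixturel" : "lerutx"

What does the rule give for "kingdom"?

modgn

Looking at the pairs, the operation is to delete the first 2 characters, then reverse the string.
For "kingdom", step one produces "ngdom"; step two turns that into "modgn".
(Check on "rquality": → "uality" → "ytilau" ✓)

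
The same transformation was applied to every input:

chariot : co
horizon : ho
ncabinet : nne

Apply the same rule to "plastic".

pi

In each case the input is transformed by: swap each adjacent pair of characters (1↔2, 3↔4, ...), then keep one character in every 3, starting at position 2 (positions 2nd, 5th, 8th, ...).
So "plastic" becomes "pi".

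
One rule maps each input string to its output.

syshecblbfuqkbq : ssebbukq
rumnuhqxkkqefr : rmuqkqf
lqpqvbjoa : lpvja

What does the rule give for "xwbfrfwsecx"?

xbrwex

Looking at the pairs, the operation is to keep every other character starting from the first (positions 1st, 3rd, 5th, ...).
For "xwbfrfwsecx" the result is "xbrwex".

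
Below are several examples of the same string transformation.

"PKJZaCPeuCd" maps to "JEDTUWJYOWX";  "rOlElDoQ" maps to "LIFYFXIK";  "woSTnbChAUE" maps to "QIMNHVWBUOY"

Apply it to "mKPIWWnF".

What's happening: shift every letter 6 places backward in the alphabet (wrapping around), then convert every letter to uppercase.
"mKPIWWnF" → "gEJCQQhZ" → "GEJCQQHZ".

GEJCQQHZ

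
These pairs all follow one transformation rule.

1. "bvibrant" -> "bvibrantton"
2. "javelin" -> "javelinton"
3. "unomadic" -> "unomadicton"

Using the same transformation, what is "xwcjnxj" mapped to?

xwcjnxjton

What's happening: append "ton".
For "xwcjnxj" the result is "xwcjnxjton".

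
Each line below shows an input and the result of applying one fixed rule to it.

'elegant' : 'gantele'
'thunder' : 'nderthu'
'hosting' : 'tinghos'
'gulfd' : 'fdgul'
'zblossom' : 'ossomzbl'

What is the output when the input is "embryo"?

ryoemb

Each output is the input with this applied: move the first 3 characters to the end (rotate left by 3).
So "embryo" becomes "ryoemb".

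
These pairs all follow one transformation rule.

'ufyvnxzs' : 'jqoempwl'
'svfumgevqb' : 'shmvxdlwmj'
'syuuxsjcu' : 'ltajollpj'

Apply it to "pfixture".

Rule — reverse the string, then shift every letter 9 places backward in the alphabet (wrapping around).
Working it through for "pfixture": intermediate "erutxifp", final "vilkozwg".

vilkozwg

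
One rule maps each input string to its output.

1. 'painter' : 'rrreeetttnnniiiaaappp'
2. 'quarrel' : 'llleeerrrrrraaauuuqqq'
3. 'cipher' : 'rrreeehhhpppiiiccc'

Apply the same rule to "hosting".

gggnnniiitttsssooohhh

The transformation: repeat every character 3 times, then reverse the string.
For "hosting", step one produces "hhhooossstttiiinnnggg"; step two turns that into "gggnnniiitttsssooohhh".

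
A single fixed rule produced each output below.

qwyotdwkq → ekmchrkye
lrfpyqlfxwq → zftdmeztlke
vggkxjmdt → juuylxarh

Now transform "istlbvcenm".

wghzpjqsba

The pattern: shift every letter 12 places backward in the alphabet (wrapping around).
Applying that to "istlbvcenm" gives "wghzpjqsba".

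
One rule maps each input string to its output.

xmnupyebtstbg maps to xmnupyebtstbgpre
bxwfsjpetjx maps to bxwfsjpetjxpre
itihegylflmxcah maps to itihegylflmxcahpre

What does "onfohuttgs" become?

The transformation: append "pre".
So "onfohuttgs" becomes "onfohuttgspre".

onfohuttgspre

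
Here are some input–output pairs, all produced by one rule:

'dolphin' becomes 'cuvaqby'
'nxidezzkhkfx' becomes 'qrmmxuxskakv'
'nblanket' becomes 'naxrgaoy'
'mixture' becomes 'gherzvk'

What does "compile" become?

cvyrpbz

In each case the input is transformed by: shift every letter 13 places forward in the alphabet (wrapping around) — i.e. ROT13, then move the first 3 characters to the end (rotate left by 3).
Starting from "compile": after the first operation, "pbzcvyr"; after the second, "cvyrpbz".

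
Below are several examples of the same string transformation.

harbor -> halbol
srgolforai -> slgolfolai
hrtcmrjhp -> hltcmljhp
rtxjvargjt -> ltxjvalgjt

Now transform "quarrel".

quallel

The transformation: replace every "r" with "l".
So "quarrel" becomes "quallel".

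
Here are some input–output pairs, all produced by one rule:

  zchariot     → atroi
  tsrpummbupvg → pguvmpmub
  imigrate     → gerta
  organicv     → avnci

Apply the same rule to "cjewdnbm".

wmdbn

The rule is to delete the first 3 characters, then take characters alternately from the front and the back (1st, last, 2nd, 2nd-last, ...).
On "cjewdnbm" that produces "wmdbn".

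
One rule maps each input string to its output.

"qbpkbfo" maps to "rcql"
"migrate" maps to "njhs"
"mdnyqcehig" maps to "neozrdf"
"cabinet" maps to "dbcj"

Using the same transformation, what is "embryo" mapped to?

The pattern: delete the last 3 characters, then shift every letter 1 place forward in the alphabet (wrapping around).
For "embryo", step one produces "emb"; step two turns that into "fnc".

fnc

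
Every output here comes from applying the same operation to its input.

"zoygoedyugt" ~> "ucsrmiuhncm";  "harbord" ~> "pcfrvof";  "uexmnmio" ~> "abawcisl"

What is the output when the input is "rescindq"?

In each case the input is transformed by: shift every letter 12 places backward in the alphabet (wrapping around), then move the first 3 characters to the end (rotate left by 3).
Doing the same to "rescindq": "qwbrefsg".

qwbrefsg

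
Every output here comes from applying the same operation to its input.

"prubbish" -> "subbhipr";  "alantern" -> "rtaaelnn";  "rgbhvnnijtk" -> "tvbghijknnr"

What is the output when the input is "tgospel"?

steglop

Each output is the input with this applied: sort the characters into alphabetical order, then move the last 2 characters to the front (rotate right by 2).
Starting from "tgospel": after the first operation, "eglopst"; after the second, "steglop".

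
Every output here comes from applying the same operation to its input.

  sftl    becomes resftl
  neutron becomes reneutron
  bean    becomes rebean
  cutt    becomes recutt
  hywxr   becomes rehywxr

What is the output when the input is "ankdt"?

The pattern: prepend "re".
So "ankdt" becomes "reankdt".

reankdt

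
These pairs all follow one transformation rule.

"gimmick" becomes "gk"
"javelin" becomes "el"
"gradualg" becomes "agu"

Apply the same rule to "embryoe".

Looking at the pairs, the operation is to sort the characters into alphabetical order, then keep one character in every 3, starting at position 2 (positions 2nd, 5th, 8th, ...).
Working it through for "embryoe": intermediate "beemory", final "eo".

eo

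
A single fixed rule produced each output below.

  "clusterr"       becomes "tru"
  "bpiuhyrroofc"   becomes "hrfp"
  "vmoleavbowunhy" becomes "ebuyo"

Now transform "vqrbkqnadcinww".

kaiwr

The transformation: move the first 3 characters to the end (rotate left by 3), then keep one character in every 3, starting at position 2 (positions 2nd, 5th, 8th, ...).
For "vqrbkqnadcinww", step one produces "bkqnadcinwwvqr"; step two turns that into "kaiwr".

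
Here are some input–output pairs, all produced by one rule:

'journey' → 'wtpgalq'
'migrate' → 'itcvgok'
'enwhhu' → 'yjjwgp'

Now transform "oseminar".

The pattern: shift every letter 2 places forward in the alphabet (wrapping around), then move the first 2 characters to the end (rotate left by 2).
On "oseminar" that produces "gokpctqu".

gokpctqu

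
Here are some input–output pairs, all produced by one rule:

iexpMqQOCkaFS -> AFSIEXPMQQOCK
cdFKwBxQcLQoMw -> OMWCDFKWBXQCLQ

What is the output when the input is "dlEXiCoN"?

CONDLEXI

In each case the input is transformed by: move the last 3 characters to the front (rotate right by 3), then convert every letter to uppercase.
Working it through for "dlEXiCoN": intermediate "CoNdlEXi", final "CONDLEXI".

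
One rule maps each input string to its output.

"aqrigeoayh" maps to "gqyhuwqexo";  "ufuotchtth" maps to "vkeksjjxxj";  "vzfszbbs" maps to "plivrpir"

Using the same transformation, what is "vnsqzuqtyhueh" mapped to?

dlgikpjgxoukx

The transformation: swap each adjacent pair of characters (1↔2, 3↔4, ...), then shift every letter 10 places backward in the alphabet (wrapping around).
"vnsqzuqtyhueh" → "nvqsuztqhyeuh" → "dlgikpjgxoukx".
(Check on "vzfszbbs": → "zvsfbzsb" → "plivrpir" ✓)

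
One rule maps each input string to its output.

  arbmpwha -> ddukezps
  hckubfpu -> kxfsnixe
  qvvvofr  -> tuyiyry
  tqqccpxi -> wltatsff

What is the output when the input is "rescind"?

ughqvlf

The pattern: shift every letter 3 places forward in the alphabet (wrapping around), then take characters alternately from the front and the back (1st, last, 2nd, 2nd-last, ...).
"rescind" → "uhvflqg" → "ughqvlf".
(Check on "qvvvofr": → "tyyyriu" → "tuyiyry" ✓)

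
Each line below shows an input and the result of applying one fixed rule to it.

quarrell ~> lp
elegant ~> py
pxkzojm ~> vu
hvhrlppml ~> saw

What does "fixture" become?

The pattern: shift every letter 11 places forward in the alphabet (wrapping around), then keep one character in every 3, starting at position 3 (positions 3rd, 6th, 9th, ...).
Working it through for "fixture": intermediate "qtiefcp", final "ic".

ic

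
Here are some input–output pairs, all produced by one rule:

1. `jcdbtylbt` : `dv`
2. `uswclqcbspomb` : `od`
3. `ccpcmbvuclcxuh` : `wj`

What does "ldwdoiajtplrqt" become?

In each case the input is transformed by: shift every letter 2 places forward in the alphabet (wrapping around), then keep only the last 2 characters.
Working it through for "ldwdoiajtplrqt": intermediate "nfyfqkclvrntsv", final "sv".

sv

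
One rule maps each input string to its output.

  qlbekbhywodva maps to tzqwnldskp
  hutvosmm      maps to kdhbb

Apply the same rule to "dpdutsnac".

Rule — delete the first 3 characters, then shift every letter 11 places backward in the alphabet (wrapping around).
For "dpdutsnac", step one produces "utsnac"; step two turns that into "jihcpr".

jihcpr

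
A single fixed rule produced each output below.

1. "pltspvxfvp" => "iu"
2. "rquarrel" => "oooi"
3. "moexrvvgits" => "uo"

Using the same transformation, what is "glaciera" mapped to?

The rule is to shift every letter 3 places backward in the alphabet (wrapping around), then keep only the vowels.
On "glaciera": the first step gives "dixzfbox", and the second then gives "io".

io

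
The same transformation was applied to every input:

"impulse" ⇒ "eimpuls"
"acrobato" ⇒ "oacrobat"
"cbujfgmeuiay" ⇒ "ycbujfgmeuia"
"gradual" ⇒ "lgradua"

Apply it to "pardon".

The pattern: move the last character to the front.
Doing the same to "pardon": "npardo".

npardo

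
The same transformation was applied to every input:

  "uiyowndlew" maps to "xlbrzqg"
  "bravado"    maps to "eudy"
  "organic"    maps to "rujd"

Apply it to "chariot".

fkdu

In each case the input is transformed by: shift every letter 3 places forward in the alphabet (wrapping around), then delete the last 3 characters.
"chariot" → "fkdulrw" → "fkdu".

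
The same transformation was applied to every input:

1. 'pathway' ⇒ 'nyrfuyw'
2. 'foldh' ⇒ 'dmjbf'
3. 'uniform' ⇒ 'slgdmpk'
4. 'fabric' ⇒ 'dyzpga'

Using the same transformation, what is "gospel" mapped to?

The pattern: shift every letter 2 places backward in the alphabet (wrapping around).
Doing the same to "gospel": "emqncj".

emqncj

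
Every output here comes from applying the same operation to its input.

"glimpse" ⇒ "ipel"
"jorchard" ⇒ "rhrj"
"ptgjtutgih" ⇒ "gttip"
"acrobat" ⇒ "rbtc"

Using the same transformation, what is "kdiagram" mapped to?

The pattern: move the first 2 characters to the end (rotate left by 2), then keep every other character starting from the first (positions 1st, 3rd, 5th, ...).
On "kdiagram" that produces "igak".

igak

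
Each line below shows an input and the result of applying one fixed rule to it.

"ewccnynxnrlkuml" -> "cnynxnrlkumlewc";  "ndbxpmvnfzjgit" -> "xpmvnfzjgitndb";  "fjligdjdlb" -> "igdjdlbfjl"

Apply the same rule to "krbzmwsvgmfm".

zmwsvgmfmkrb

Rule — move the first 3 characters to the end (rotate left by 3).
"krbzmwsvgmfm" → "zmwsvgmfmkrb".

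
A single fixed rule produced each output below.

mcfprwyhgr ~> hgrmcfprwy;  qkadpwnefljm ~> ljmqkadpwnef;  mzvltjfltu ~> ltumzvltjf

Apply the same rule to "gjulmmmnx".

Looking at the pairs, the operation is to move the last 3 characters to the front (rotate right by 3).
For "gjulmmmnx" the result is "mnxgjulmm".

mnxgjulmm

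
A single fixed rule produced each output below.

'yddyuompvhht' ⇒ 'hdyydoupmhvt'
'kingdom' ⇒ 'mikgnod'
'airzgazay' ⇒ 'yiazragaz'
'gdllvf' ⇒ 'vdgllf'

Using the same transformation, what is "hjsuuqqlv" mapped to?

The transformation: swap each adjacent pair of characters (1↔2, 3↔4, ...), then move the last character to the front.
For "hjsuuqqlv", step one produces "jhusqulqv"; step two turns that into "vjhusqulq".

vjhusqulq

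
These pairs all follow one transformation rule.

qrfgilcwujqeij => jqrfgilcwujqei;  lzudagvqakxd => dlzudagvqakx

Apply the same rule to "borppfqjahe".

eborppfqjah

Looking at the pairs, the operation is to move the last character to the front.
So "borppfqjahe" becomes "eborppfqjah".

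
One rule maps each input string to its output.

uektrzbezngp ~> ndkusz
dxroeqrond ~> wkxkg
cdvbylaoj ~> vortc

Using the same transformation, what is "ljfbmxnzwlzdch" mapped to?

eyfgpsv

Each output is the input with this applied: shift every letter 7 places backward in the alphabet (wrapping around), then keep every other character starting from the first (positions 1st, 3rd, 5th, ...).
For "ljfbmxnzwlzdch", step one produces "ecyufqgspeswva"; step two turns that into "eyfgpsv".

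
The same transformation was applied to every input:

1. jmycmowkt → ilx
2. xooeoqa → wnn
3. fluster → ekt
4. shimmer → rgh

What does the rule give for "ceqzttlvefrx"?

The transformation: shift every letter 1 place backward in the alphabet (wrapping around), then keep only the first 3 characters.
Starting from "ceqzttlvefrx": after the first operation, "bdpysskudeqw"; after the second, "bdp".

bdp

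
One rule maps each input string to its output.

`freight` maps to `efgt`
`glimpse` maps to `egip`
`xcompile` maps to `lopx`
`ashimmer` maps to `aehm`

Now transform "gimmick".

In each case the input is transformed by: keep every other character starting from the first (positions 1st, 3rd, 5th, ...), then sort the characters into alphabetical order.
On "gimmick": the first step gives "gmik", and the second then gives "gikm".

gikm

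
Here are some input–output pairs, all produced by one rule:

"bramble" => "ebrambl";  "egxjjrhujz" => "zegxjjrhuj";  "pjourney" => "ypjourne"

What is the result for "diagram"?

The pattern: move the last character to the front.
For "diagram" the result is "mdiagra".

mdiagra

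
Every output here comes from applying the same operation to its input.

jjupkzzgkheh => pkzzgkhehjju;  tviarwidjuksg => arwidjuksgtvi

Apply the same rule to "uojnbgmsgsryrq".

In each case the input is transformed by: move the first 3 characters to the end (rotate left by 3).
For "uojnbgmsgsryrq" the result is "nbgmsgsryrquoj".

nbgmsgsryrquoj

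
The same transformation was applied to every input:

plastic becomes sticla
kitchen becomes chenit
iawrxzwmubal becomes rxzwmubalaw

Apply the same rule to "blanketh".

The rule is to delete the first character, then move the first 2 characters to the end (rotate left by 2).
Applying both steps to "blanketh": "lanketh", then "nkethla".

nkethla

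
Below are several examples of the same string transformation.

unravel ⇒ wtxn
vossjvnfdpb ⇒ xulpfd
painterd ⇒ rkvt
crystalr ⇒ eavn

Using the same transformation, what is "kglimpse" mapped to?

mnou

The transformation: keep every other character starting from the first (positions 1st, 3rd, 5th, ...), then shift every letter 2 places forward in the alphabet (wrapping around).
Working it through for "kglimpse": intermediate "klms", final "mnou".
(Check on "vossjvnfdpb": → "vsjndb" → "xulpfd" ✓)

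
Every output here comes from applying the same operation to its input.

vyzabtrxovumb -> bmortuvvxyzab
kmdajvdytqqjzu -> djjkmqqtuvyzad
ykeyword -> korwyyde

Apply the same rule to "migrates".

gimrstae

The pattern: sort the characters into alphabetical order, then move the first 2 characters to the end (rotate left by 2).
Working it through for "migrates": intermediate "aegimrst", final "gimrstae".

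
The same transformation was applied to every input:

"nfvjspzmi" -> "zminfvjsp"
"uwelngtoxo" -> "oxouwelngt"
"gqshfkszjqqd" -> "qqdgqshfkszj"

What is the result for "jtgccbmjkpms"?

What's happening: move the last 3 characters to the front (rotate right by 3).
Applying that to "jtgccbmjkpms" gives "pmsjtgccbmjk".

pmsjtgccbmjk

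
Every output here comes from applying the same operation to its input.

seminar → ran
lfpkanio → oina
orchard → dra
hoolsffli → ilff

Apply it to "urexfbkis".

The transformation: take characters alternately from the front and the back (1st, last, 2nd, 2nd-last, ...), then keep every other character starting from the second (positions 2nd, 4th, 6th, ...).
For "urexfbkis" the result is "sikb".

sikb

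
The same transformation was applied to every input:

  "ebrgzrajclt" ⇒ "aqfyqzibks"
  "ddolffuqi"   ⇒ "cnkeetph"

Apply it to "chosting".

The pattern: shift every letter 1 place backward in the alphabet (wrapping around), then delete the first character.
"chosting" → "bgnrshmf" → "gnrshmf".
(Check on "ddolffuqi": → "ccnkeetph" → "cnkeetph" ✓)

gnrshmf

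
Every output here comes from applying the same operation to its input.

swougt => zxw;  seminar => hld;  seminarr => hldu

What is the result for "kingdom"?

Looking at the pairs, the operation is to shift every letter 3 places forward in the alphabet (wrapping around), then keep every other character starting from the second (positions 2nd, 4th, 6th, ...).
Starting from "kingdom": after the first operation, "nlqjgrp"; after the second, "ljr".
(Check on "swougt": → "vzrxjw" → "zxw" ✓)

ljr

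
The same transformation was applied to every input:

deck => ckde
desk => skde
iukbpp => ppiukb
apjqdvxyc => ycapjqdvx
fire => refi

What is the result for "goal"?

What's happening: move the last 2 characters to the front (rotate right by 2).
Doing the same to "goal": "algo".

algo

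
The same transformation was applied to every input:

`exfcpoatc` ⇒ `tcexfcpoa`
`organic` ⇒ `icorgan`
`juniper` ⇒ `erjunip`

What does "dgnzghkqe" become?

qedgnzghk

The rule is to move the last 2 characters to the front (rotate right by 2).
For "dgnzghkqe" the result is "qedgnzghk".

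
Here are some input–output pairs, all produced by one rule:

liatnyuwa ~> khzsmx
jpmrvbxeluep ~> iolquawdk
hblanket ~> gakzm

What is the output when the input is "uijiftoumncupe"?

thihesntlmb

Rule — delete the last 3 characters, then shift every letter 1 place backward in the alphabet (wrapping around).
On "uijiftoumncupe": the first step gives "uijiftoumnc", and the second then gives "thihesntlmb".
(Check on "liatnyuwa": → "liatny" → "khzsmx" ✓)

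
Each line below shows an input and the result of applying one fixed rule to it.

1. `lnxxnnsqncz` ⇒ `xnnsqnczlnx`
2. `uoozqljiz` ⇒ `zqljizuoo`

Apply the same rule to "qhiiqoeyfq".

The pattern: move the first 3 characters to the end (rotate left by 3).
Applying that to "qhiiqoeyfq" gives "iqoeyfqqhi".

iqoeyfqqhi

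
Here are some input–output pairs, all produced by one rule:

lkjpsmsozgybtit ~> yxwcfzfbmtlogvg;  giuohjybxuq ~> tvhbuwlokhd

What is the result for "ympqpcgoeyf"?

The pattern: shift every letter 13 places forward in the alphabet (wrapping around) — i.e. ROT13.
For "ympqpcgoeyf" the result is "lzcdcptbrls".

lzcdcptbrls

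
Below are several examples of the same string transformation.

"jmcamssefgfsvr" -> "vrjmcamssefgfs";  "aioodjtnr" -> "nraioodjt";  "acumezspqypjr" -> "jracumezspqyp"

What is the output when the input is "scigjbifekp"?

The pattern: move the last 2 characters to the front (rotate right by 2).
Doing the same to "scigjbifekp": "kpscigjbife".

kpscigjbife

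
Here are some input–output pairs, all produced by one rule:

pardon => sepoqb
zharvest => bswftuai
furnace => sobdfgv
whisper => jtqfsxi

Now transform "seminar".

njobstf

The transformation: move the first 2 characters to the end (rotate left by 2), then shift every letter 1 place forward in the alphabet (wrapping around).
Starting from "seminar": after the first operation, "minarse"; after the second, "njobstf".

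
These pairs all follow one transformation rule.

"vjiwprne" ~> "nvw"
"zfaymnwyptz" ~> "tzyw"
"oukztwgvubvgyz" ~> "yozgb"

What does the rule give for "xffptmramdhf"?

dxpr

Each output is the input with this applied: keep one character in every 3, starting at position 1 (positions 1st, 4th, 7th, ...), then move the last character to the front.
Applying that to "xffptmramdhf" gives "dxpr".
(Check on "oukztwgvubvgyz": → "ozgby" → "yozgb" ✓)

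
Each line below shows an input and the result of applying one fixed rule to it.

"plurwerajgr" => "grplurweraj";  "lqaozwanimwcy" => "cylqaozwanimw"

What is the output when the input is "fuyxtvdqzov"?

ovfuyxtvdqz

Each output is the input with this applied: move the last 2 characters to the front (rotate right by 2).
"fuyxtvdqzov" → "ovfuyxtvdqz".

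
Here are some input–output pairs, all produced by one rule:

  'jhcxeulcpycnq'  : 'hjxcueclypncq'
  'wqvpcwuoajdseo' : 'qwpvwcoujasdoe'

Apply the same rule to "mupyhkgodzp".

What's happening: swap each adjacent pair of characters (1↔2, 3↔4, ...).
Applying that to "mupyhkgodzp" gives "umypkhogzdp".

umypkhogzdp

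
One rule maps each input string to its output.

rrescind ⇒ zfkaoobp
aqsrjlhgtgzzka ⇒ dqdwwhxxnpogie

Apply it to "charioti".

flqfzexo

The pattern: shift every letter 3 places backward in the alphabet (wrapping around), then swap the front and back halves of the string.
Starting from "charioti": after the first operation, "zexoflqf"; after the second, "flqfzexo".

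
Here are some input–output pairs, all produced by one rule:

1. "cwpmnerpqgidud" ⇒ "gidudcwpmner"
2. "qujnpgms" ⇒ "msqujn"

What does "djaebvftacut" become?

The pattern: swap the front and back halves of the string, then delete the first 2 characters.
On "djaebvftacut": the first step gives "ftacutdjaebv", and the second then gives "acutdjaebv".
(Check on "qujnpgms": → "pgmsqujn" → "msqujn" ✓)

acutdjaebv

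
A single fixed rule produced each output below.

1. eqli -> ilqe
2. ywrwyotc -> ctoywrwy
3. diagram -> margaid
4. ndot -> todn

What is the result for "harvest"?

Rule — reverse the string.
For "harvest" the result is "tsevrah".

tsevrah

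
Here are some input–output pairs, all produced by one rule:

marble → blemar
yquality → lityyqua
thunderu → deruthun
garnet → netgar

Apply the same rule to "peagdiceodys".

In each case the input is transformed by: swap the front and back halves of the string.
For "peagdiceodys" the result is "ceodyspeagdi".

ceodyspeagdi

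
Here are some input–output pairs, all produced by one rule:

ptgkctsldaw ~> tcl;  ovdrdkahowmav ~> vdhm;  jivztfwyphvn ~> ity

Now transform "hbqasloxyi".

bsx

The transformation: delete the last 2 characters, then keep one character in every 3, starting at position 2 (positions 2nd, 5th, 8th, ...).
"hbqasloxyi" → "hbqaslox" → "bsx".
(Check on "ptgkctsldaw": → "ptgkctsld" → "tcl" ✓)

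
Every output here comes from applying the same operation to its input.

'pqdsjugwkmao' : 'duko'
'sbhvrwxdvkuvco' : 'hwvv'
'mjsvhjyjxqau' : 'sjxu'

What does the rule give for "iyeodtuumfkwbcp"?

etmwp

Each output is the input with this applied: keep one character in every 3, starting at position 3 (positions 3rd, 6th, 9th, ...).
On "iyeodtuumfkwbcp" that produces "etmwp".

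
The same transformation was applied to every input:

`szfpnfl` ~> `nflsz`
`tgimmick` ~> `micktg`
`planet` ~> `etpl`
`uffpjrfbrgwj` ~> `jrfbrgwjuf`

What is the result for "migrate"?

Each output is the input with this applied: move the first 2 characters to the end (rotate left by 2), then delete the first 2 characters.
Applying both steps to "migrate": "gratemi", then "atemi".

atemi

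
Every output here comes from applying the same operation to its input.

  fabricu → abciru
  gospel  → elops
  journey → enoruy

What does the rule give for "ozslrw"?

Looking at the pairs, the operation is to delete the first character, then sort the characters into alphabetical order.
So "ozslrw" becomes "lrswz".
(Check on "gospel": → "ospel" → "elops" ✓)

lrswz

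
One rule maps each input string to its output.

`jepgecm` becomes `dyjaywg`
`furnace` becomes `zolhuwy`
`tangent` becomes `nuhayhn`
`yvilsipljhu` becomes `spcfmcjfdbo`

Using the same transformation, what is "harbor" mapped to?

bulvil

The pattern: shift every letter 6 places backward in the alphabet (wrapping around).
On "harbor" that produces "bulvil".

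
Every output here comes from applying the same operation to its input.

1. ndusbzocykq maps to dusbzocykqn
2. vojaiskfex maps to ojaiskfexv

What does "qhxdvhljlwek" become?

What's happening: move the first character to the end.
So "qhxdvhljlwek" becomes "hxdvhljlwekq".

hxdvhljlwekq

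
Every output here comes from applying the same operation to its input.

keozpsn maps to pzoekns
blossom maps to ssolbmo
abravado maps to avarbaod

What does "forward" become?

Rule — reverse the string, then move the first 2 characters to the end (rotate left by 2).
Applying both steps to "forward": "drawrof", then "awrofdr".

awrofdr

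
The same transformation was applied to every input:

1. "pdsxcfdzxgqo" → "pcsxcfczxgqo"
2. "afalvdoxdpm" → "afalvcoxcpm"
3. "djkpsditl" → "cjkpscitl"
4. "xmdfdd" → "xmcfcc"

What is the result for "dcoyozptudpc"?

The transformation: replace every "d" with "c".
So "dcoyozptudpc" becomes "ccoyozptucpc".

ccoyozptucpc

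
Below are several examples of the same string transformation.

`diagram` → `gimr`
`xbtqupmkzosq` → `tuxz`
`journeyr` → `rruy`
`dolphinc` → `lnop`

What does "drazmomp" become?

oprz

Rule — sort the characters into alphabetical order, then keep only the last 4 characters.
"drazmomp" → "admmoprz" → "oprz".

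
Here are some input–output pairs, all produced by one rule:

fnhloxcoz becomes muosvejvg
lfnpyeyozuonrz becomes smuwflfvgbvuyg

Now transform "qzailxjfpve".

xghpseqmwcl

Each output is the input with this applied: shift every letter 7 places forward in the alphabet (wrapping around).
For "qzailxjfpve" the result is "xghpseqmwcl".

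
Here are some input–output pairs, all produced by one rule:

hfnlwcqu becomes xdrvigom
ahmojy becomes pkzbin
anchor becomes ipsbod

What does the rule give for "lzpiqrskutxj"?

In each case the input is transformed by: shift every letter 1 place forward in the alphabet (wrapping around), then swap the front and back halves of the string.
Applying both steps to "lzpiqrskutxj": "maqjrstlvuyk", then "tlvuykmaqjrs".

tlvuykmaqjrs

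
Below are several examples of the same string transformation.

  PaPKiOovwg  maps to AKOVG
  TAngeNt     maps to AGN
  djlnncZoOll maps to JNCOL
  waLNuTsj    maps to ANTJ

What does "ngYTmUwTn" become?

The transformation: keep every other character starting from the second (positions 2nd, 4th, 6th, ...), then convert every letter to uppercase.
For "ngYTmUwTn" the result is "GTUT".

GTUT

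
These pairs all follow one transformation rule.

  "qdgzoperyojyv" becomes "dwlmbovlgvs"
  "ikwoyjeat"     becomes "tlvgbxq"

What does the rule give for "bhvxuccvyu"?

surzzsvr

Looking at the pairs, the operation is to shift every letter 3 places backward in the alphabet (wrapping around), then delete the first 2 characters.
For "bhvxuccvyu", step one produces "yesurzzsvr"; step two turns that into "surzzsvr".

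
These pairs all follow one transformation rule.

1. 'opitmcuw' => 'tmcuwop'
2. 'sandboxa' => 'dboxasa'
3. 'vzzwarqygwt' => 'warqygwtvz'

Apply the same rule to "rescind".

The transformation: move the first 2 characters to the end (rotate left by 2), then delete the first character.
For "rescind", step one produces "scindre"; step two turns that into "cindre".

cindre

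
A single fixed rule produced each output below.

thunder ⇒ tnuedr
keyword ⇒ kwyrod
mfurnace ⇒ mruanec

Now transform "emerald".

erelad

What's happening: swap each adjacent pair of characters (1↔2, 3↔4, ...), then delete the first character.
On "emerald": the first step gives "merelad", and the second then gives "erelad".
(Check on "mfurnace": → "fmruanec" → "mruanec" ✓)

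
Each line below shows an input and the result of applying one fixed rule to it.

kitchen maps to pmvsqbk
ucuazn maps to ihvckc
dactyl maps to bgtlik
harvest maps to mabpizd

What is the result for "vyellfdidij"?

lqrdgmttnlq

What's happening: shift every letter 8 places forward in the alphabet (wrapping around), then move the last 3 characters to the front (rotate right by 3).
For "vyellfdidij", step one produces "dgmttnlqlqr"; step two turns that into "lqrdgmttnlq".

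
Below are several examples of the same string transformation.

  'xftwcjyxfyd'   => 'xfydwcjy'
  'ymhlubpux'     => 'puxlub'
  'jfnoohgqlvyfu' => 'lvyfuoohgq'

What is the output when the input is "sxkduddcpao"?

cpaodudd

Looking at the pairs, the operation is to delete the first 3 characters, then swap the front and back halves of the string.
On "sxkduddcpao": the first step gives "duddcpao", and the second then gives "cpaodudd".
(Check on "xftwcjyxfyd": → "wcjyxfyd" → "xfydwcjy" ✓)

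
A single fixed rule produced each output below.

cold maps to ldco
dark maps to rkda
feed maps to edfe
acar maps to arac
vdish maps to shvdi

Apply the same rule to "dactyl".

yldact

The transformation: move the last 2 characters to the front (rotate right by 2).
Doing the same to "dactyl": "yldact".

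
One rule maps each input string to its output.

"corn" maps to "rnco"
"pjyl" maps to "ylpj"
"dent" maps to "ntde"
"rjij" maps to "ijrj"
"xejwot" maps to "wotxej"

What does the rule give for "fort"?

rtfo

Rule — swap the front and back halves of the string.
So "fort" becomes "rtfo".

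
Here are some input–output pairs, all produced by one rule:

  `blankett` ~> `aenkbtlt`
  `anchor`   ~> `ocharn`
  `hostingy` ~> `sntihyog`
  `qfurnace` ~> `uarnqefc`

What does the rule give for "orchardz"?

crhaozrd

The rule is to take characters alternately from the front and the back (1st, last, 2nd, 2nd-last, ...), then swap the front and back halves of the string.
Applying both steps to "orchardz": "ozrdcrha", then "crhaozrd".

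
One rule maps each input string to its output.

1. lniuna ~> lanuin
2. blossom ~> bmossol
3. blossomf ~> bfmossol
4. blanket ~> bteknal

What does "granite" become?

getinar

Each output is the input with this applied: reverse the string, then move the last character to the front.
For "granite" the result is "getinar".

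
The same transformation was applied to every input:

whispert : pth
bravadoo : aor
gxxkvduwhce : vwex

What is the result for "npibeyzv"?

evp

What's happening: keep one character in every 3, starting at position 2 (positions 2nd, 5th, 8th, ...), then move the first character to the end.
For "npibeyzv", step one produces "pev"; step two turns that into "evp".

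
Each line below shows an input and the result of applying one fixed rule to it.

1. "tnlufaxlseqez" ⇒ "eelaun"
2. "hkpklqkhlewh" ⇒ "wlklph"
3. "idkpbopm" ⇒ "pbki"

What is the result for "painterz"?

What's happening: reverse the string, then keep every other character starting from the second (positions 2nd, 4th, 6th, ...).
For "painterz", step one produces "zretniap"; step two turns that into "rtip".

rtip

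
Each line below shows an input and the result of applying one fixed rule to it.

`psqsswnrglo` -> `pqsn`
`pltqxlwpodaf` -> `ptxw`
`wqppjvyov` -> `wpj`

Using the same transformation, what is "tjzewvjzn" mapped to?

Looking at the pairs, the operation is to keep every other character starting from the first (positions 1st, 3rd, 5th, ...), then delete the last 2 characters.
"tjzewvjzn" → "tzw".

tzw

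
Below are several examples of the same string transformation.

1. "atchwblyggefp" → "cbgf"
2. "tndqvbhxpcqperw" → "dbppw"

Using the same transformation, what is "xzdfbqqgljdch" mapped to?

In each case the input is transformed by: keep one character in every 3, starting at position 3 (positions 3rd, 6th, 9th, ...).
"xzdfbqqgljdch" → "dqlc".

dqlc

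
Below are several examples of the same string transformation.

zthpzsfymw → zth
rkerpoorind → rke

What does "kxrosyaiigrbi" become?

What's happening: keep only the first 3 characters.
Applying that to "kxrosyaiigrbi" gives "kxr".

kxr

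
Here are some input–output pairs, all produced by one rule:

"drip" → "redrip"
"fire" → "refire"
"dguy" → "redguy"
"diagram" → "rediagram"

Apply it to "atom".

reatom

The transformation: prepend "re".
On "atom" that produces "reatom".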